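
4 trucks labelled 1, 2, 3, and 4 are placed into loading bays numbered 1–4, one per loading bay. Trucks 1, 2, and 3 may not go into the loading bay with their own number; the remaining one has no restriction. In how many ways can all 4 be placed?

Let Aᵢ (for i ∈ {1, 2, 3}) be the placements that put truck i in its forbidden loading bay. Any j of these fix j positions, leaving (4−j)! ways to fill the rest, and there are C(3,j) ways to pick which j.
By inclusion–exclusion, the number of valid placements is Σ_{j=0}^{3} (−1)^j C(3,j)·(4−j)!.
Computing: 24 − 18 + 6 − 1 = 11.

11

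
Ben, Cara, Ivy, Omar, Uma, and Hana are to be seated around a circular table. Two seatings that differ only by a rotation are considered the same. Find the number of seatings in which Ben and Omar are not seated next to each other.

Without the restriction there are (5)! = 120 seatings.
Those with Ben next to Omar: fuse the pair into one unit and seat 5 units around a circle — 2·(4)! = 48.
Subtracting, 120 − 48 = 72.

72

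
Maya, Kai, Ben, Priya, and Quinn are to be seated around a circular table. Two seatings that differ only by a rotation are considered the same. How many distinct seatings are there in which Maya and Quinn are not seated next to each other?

Without the restriction there are (4)! = 24 seatings.
Seatings with Maya beside Quinn: treat them as a block with 2 internal orders, giving 2 × (3)! = 12.
Subtracting, 24 − 12 = 12.

12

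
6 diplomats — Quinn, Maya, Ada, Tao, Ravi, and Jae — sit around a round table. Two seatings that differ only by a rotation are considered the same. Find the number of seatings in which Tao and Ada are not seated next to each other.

Without the restriction there are (5)! = 120 seatings.
Those with Tao next to Ada: fuse the pair into one unit and seat 5 units around a circle — 2·(4)! = 48.
Subtracting, 120 − 48 = 72.

72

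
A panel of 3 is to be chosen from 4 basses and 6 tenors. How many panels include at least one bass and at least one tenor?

96

With no constraint there are C(10,3) = 120 possible selections.
Selections missing a whole group: no basses → C(6,3) = 20; no tenors → C(4,3) = 4.
Both groups omitted at once is impossible, so 120 − 24 = 96.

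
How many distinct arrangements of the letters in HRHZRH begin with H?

30

Fix H in the first position and arrange the remaining 5 letters.
Those 5 letters have H appearing twice and R appearing twice, giving (5)!/(2!·2!) = 30.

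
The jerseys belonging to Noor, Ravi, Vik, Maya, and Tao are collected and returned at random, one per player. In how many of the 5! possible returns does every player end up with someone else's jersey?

This is the derangement count D_5: permutations of 5 items with no fixed point.
By inclusion–exclusion this is Σ_{j=0}^{5} (−1)^j C(5,j)·(5−j)!.
Computing: 120 − 120 + 60 − 20 + 5 − 1 = 44.

44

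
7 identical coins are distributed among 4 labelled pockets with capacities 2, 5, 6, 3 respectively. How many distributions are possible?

61

By stars and bars, unrestricted non-negative solutions to x_1+…+x_4 = 7 number C(7+3,3) = 120.
Subtract solutions that violate a single cap (substitute x_i' = x_i − (cap_i+1)): x_1 ≥ 3 gives C(7,3) = 35; x_2 ≥ 6 gives C(4,3) = 4; x_3 ≥ 7 gives C(3,3) = 1; x_4 ≥ 4 gives C(6,3) = 20. Together 60.
Add back pairs where two caps are both exceeded: 0 + 0 + 1 + 0 + 0 + 0 = 1.
By inclusion–exclusion the count is 120 − 60 + 1 = 61.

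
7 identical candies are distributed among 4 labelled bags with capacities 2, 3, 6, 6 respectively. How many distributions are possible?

By stars and bars, unrestricted non-negative solutions to x_1+…+x_4 = 7 number C(7+3,3) = 120.
Subtract solutions that violate a single cap (substitute x_i' = x_i − (cap_i+1)): x_1 ≥ 3 gives C(7,3) = 35; x_2 ≥ 4 gives C(6,3) = 20; x_3 ≥ 7 gives C(3,3) = 1; x_4 ≥ 7 gives C(3,3) = 1. Together 57.
Add back pairs where two caps are both exceeded: 1 + 0 + 0 + 0 + 0 + 0 = 1.
By inclusion–exclusion the count is 120 − 57 + 1 = 64.

64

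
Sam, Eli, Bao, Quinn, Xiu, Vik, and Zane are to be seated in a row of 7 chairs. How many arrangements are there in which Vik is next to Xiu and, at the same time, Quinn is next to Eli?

480

Treat {Vik,Xiu} as one block (2 orders) and {Quinn,Eli} as another (2 orders).
That leaves 5 units to arrange: 2 × 2 × 5! = 4 × 120 = 480.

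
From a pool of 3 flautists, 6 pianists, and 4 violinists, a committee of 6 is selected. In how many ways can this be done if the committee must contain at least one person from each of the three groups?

With no constraint there are C(13,6) = 1716 possible selections.
Subtract selections that omit an entire group: no flautists → C(10,6) = 210; no pianists → C(7,6) = 7; no violinists → C(9,6) = 84.
Add back selections omitting two groups (i.e. drawn from a single group): C(3,6) + C(6,6) + C(4,6) = 1.
By inclusion–exclusion: 1716 − 301 + 1 = 1416.

1416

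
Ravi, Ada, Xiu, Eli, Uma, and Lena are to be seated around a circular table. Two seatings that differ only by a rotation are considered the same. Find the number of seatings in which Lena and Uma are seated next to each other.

48

Glue Lena and Uma into a block (2 internal orders). Seating 5 units around a circle gives (4)! arrangements.
So 2 × (4)! = 2 × 24 = 48.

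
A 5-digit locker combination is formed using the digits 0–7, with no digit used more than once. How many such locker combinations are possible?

Choose and order 5 of the 8 symbols: the first digit has 8 options, the next 7, and so on down to 4.
8 × 7 × 6 × 5 × 4 = 6720.

6720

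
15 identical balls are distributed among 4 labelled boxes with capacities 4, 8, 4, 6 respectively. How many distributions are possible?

By stars and bars, unrestricted non-negative solutions to x_1+…+x_4 = 15 number C(15+3,3) = 816.
Subtract solutions that violate a single cap (substitute x_i' = x_i − (cap_i+1)): x_1 ≥ 5 gives C(13,3) = 286; x_2 ≥ 9 gives C(9,3) = 84; x_3 ≥ 5 gives C(13,3) = 286; x_4 ≥ 7 gives C(11,3) = 165. Together 821.
Add back pairs where two caps are both exceeded: 4 + 56 + 20 + 4 + 0 + 20 = 104.
By inclusion–exclusion the count is 816 − 821 + 104 = 99.

99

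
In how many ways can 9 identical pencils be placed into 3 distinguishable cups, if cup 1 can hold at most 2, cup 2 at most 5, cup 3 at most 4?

6

By stars and bars, unrestricted non-negative solutions to x_1+…+x_3 = 9 number C(9+2,2) = 55.
Subtract solutions that violate a single cap (substitute x_i' = x_i − (cap_i+1)): x_1 ≥ 3 gives C(8,2) = 28; x_2 ≥ 6 gives C(5,2) = 10; x_3 ≥ 5 gives C(6,2) = 15. Together 53.
Add back pairs where two caps are both exceeded: 1 + 3 + 0 = 4.
By inclusion–exclusion the count is 55 − 53 + 4 = 6.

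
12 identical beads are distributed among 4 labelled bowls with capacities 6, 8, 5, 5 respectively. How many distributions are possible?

By stars and bars, unrestricted non-negative solutions to x_1+…+x_4 = 12 number C(12+3,3) = 455.
Subtract solutions that violate a single cap (substitute x_i' = x_i − (cap_i+1)): x_1 ≥ 7 gives C(8,3) = 56; x_2 ≥ 9 gives C(6,3) = 20; x_3 ≥ 6 gives C(9,3) = 84; x_4 ≥ 6 gives C(9,3) = 84. Together 244.
Add back pairs where two caps are both exceeded: 0 + 0 + 0 + 0 + 0 + 1 = 1.
By inclusion–exclusion the count is 455 − 244 + 1 = 212.

212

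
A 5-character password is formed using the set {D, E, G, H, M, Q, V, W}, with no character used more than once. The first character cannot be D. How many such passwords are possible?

5880

The first character has 8−1 = 7 choices (anything except D).
The remaining 4 characters are filled from the other 7 symbols without repetition: 7 × 6 × 5 × 4 = 840.
Total: 7 × 840 = 5880.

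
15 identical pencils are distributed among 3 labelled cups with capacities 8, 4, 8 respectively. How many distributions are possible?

Without the upper bounds there are C(17,2) = 136 ways to split 15 among 3 cups.
Subtract solutions that violate a single cap (substitute x_i' = x_i − (cap_i+1)): x_1 ≥ 9 gives C(8,2) = 28; x_2 ≥ 5 gives C(12,2) = 66; x_3 ≥ 9 gives C(8,2) = 28. Together 122.
Add back pairs where two caps are both exceeded: 3 + 0 + 3 = 6.
By inclusion–exclusion the count is 136 − 122 + 6 = 20.

20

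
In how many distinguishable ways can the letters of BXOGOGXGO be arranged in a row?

5040

BXOGOGXGO has 9 letters with G appearing 3 times, O appearing 3 times, and X appearing twice.
Dividing 9! = 362880 by 3!·3!·2! = 72 for the repeated letters gives 5040.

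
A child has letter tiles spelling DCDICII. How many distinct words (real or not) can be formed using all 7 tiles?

The 7 letters of DCDICII have repeats: C appearing twice, D appearing twice, and I appearing 3 times.
So there are 7! / (3!·2!·2!) = 210 distinguishable arrangements.

210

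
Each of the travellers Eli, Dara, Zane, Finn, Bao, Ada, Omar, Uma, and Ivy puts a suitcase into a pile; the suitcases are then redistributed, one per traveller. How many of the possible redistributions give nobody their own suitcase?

Let Aᵢ be the assignments in which traveller i gets their own suitcase. We want the size of the complement of A₁∪…∪A_9.
By inclusion–exclusion this is Σ_{j=0}^{9} (−1)^j C(9,j)·(9−j)!.
Computing: 362880 − 362880 + 181440 − 60480 + 15120 − 3024 + 504 − 72 + 9 − 1 = 133496.

133496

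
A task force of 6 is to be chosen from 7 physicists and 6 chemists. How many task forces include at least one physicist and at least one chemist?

1708

With no constraint there are C(13,6) = 1716 possible selections.
Selections missing a whole group: no physicists → C(6,6) = 1; no chemists → C(7,6) = 7.
Both groups omitted at once is impossible, so 1716 − 8 = 1708.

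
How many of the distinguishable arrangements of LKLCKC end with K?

30

With the last slot taken by K, it remains to arrange the other 5 letters (LLCKC).
Those 5 letters have C appearing twice and L appearing twice, giving (5)!/(2!·2!) = 30.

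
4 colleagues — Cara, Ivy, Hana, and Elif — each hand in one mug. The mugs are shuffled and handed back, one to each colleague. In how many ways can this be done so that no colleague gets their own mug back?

Count assignments avoiding every fixed point. For any j of the 4 colleagues fixed to their own mug, the other 4−j can be arranged in (4−j)! ways.
By inclusion–exclusion this is Σ_{j=0}^{4} (−1)^j C(4,j)·(4−j)!.
Computing: 24 − 24 + 12 − 4 + 1 = 9.

9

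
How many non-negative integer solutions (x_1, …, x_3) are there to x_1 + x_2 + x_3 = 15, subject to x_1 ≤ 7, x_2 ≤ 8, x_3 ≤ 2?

Ignoring the caps, the number of non-negative solutions to x_1+…+x_3 = 15 is C(17,2) = 136.
Subtract solutions that violate a single cap (substitute x_i' = x_i − (cap_i+1)): x_1 ≥ 8 gives C(9,2) = 36; x_2 ≥ 9 gives C(8,2) = 28; x_3 ≥ 3 gives C(14,2) = 91. Together 155.
Add back pairs where two caps are both exceeded: 0 + 15 + 10 = 25.
By inclusion–exclusion the count is 136 − 155 + 25 = 6.

6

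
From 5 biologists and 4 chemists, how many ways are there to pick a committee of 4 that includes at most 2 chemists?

Split by how many chemists are chosen (0 through 2).
Sum: C(4,0)·C(5,4) + C(4,1)·C(5,3) + C(4,2)·C(5,2) = 5 + 40 + 60 = 105.

105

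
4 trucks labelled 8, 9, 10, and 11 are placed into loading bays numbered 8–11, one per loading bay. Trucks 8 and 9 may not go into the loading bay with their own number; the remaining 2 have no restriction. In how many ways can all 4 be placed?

14

Let Aᵢ (for i ∈ {8, 9}) be the placements that put truck i in its forbidden loading bay. Any j of these fix j positions, leaving (4−j)! ways to fill the rest, and there are C(2,j) ways to pick which j.
By inclusion–exclusion, the number of valid placements is Σ_{j=0}^{2} (−1)^j C(2,j)·(4−j)!.
Computing: 24 − 12 + 2 = 14.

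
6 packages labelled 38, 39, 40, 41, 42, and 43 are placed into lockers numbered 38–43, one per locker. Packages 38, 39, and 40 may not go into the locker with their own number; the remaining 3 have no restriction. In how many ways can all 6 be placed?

Let Aᵢ (for i ∈ {38, 39, 40}) be the placements that put package i in its forbidden locker. Any j of these fix j positions, leaving (6−j)! ways to fill the rest, and there are C(3,j) ways to pick which j.
By inclusion–exclusion, the number of valid placements is Σ_{j=0}^{3} (−1)^j C(3,j)·(6−j)!.
Computing: 720 − 360 + 72 − 6 = 426.

426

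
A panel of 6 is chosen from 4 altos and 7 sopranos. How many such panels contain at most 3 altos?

441

Split by how many altos are chosen (0 through 3).
Sum: C(4,0)·C(7,6) + C(4,1)·C(7,5) + C(4,2)·C(7,4) + C(4,3)·C(7,3) = 7 + 84 + 210 + 140 = 441.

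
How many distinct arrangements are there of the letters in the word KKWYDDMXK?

30240

The 9 letters of KKWYDDMXK have repeats: D appearing twice and K appearing 3 times.
So there are 9! / (3!·2!) = 30240 distinguishable arrangements.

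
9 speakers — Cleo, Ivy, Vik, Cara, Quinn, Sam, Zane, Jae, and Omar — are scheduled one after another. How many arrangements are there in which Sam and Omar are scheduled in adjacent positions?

Glue Sam and Omar into one block (2 internal orders), leaving 8 units to arrange in a row.
So the count is 2·(8)! = 80640.

80640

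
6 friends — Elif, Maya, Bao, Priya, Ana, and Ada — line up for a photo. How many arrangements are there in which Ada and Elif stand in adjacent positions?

Treat {Ada, Elif} as a single unit. There are 5 units to order, and the pair itself can be ordered 2 ways.
That gives 2 × 5! = 2 × 120 = 240.

240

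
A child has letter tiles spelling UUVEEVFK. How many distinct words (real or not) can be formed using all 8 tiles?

Letter multiplicities in UUVEEVFK: E×2, F×1, K×1, U×2, V×2.
Dividing 8! = 40320 by 2!·2!·2! = 8 for the repeated letters gives 5040.

5040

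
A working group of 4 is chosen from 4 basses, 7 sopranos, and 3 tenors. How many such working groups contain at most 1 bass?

Split by how many basses are chosen (0 through 1).
Sum: C(4,0)·C(10,4) + C(4,1)·C(10,3) = 210 + 480 = 690.

690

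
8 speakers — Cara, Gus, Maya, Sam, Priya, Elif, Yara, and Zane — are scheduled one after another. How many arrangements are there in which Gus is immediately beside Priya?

Place the 6 others and the Gus-Priya pair as 7 objects in a line; the pair has 2 internal arrangements.
That gives 2 × 7! = 2 × 5040 = 10080.

10080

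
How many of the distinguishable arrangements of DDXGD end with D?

With the last slot taken by D, it remains to arrange the other 4 letters (DXGD).
Those 4 letters have D appearing twice, giving (4)!/(2!) = 12.

12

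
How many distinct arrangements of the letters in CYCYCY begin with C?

10

Fix C in the first position and arrange the remaining 5 letters.
Those 5 letters have C appearing twice and Y appearing 3 times, giving (5)!/(3!·2!) = 10.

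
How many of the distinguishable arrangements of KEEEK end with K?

4

Fix K in the last position and arrange the remaining 4 letters.
Those 4 letters have E appearing 3 times, giving (4)!/(3!) = 4.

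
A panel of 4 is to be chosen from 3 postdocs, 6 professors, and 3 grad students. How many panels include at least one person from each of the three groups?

Total 4-person selections from all 12: C(12,4) = 495.
Selections missing a whole group: no postdocs → C(9,4) = 126; no professors → C(6,4) = 15; no grad students → C(9,4) = 126.
Add back selections omitting two groups (i.e. drawn from a single group): C(3,4) + C(6,4) + C(3,4) = 15.
By inclusion–exclusion: 495 − 267 + 15 = 243.

243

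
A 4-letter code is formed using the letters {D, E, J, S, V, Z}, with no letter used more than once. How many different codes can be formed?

With no repetition, fill the 4 letters in order: 6 choices, then 5, down to 3.
6 × 5 × 4 × 3 = 360.

360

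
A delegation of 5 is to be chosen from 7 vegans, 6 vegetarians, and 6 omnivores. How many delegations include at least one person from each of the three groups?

Total 5-person selections from all 19: C(19,5) = 11628.
Subtract selections that omit an entire group: no vegans → C(12,5) = 792; no vegetarians → C(13,5) = 1287; no omnivores → C(13,5) = 1287.
Add back selections omitting two groups (i.e. drawn from a single group): C(7,5) + C(6,5) + C(6,5) = 33.
By inclusion–exclusion: 11628 − 3366 + 33 = 8295.

8295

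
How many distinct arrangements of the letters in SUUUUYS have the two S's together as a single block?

30

Treat the 2 copies of S as a single block. The multiset to arrange is then {SS, U, U, U, U, Y}, 6 items in all.
That gives (6)!/(4!) = 30 arrangements.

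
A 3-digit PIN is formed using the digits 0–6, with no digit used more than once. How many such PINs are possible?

210

Choose and order 3 of the 7 symbols: the first digit has 7 options, the next 6, then 5.
That product is 7 × 6 × 5 = 210.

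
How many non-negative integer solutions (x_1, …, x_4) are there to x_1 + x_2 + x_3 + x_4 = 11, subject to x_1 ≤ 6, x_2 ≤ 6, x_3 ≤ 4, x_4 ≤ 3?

Without the upper bounds there are C(14,3) = 364 ways to split 11 among 4 variables.
Subtract solutions that violate a single cap (substitute x_i' = x_i − (cap_i+1)): x_1 ≥ 7 gives C(7,3) = 35; x_2 ≥ 7 gives C(7,3) = 35; x_3 ≥ 5 gives C(9,3) = 84; x_4 ≥ 4 gives C(10,3) = 120. Together 274.
Add back pairs where two caps are both exceeded: 0 + 0 + 1 + 0 + 1 + 10 = 12.
By inclusion–exclusion the count is 364 − 274 + 12 = 102.

102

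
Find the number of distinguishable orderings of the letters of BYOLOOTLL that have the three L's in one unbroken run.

840

Treat the 3 copies of L as a single block. The multiset to arrange is then {LLL, B, O, O, O, T, Y}, 7 items in all.
That gives (7)!/(3!) = 840 arrangements.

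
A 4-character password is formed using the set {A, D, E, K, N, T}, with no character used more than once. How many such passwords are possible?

This is a permutation of 4 out of 6: P(6,4) = 6!/2!.
That product is 6 × 5 × 4 × 3 = 360.

360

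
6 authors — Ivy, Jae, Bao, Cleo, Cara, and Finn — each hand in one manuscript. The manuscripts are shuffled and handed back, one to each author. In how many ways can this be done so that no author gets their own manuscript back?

265

Count assignments avoiding every fixed point. For any j of the 6 authors fixed to their own manuscript, the other 6−j can be arranged in (6−j)! ways.
By inclusion–exclusion this is Σ_{j=0}^{6} (−1)^j C(6,j)·(6−j)!.
Computing: 720 − 720 + 360 − 120 + 30 − 6 + 1 = 265.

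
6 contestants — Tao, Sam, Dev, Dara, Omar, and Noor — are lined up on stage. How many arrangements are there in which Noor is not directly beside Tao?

There are 6! = 720 arrangements in all. If Noor and Tao are adjacent, merging them into one block gives 2·(5)! = 240 arrangements.
So 720 − 240 = 480 arrangements keep them apart.

480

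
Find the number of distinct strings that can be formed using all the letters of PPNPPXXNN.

PPNPPXXNN has 9 letters with N appearing 3 times, P appearing 4 times, and X appearing twice.
The number of distinct arrangements is 9!/(4!·3!·2!) = 362880/288 = 1260.

1260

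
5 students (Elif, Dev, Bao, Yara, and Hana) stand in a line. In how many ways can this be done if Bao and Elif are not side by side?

72

Of the 5! = 120 arrangements, those with Bao and Elif adjacent number 2 × 4! = 48 (treat the pair as a block with 2 internal orders).
Complementary counting: 120 − 48 = 72.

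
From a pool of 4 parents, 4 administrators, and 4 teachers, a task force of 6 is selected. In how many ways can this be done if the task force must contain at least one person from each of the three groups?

840

Total 6-person selections from all 12: C(12,6) = 924.
Subtract selections that omit an entire group: no parents → C(8,6) = 28; no administrators → C(8,6) = 28; no teachers → C(8,6) = 28.
Add back selections omitting two groups (i.e. drawn from a single group): C(4,6) + C(4,6) + C(4,6) = 0.
By inclusion–exclusion: 924 − 84 + 0 = 840.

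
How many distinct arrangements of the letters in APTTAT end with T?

30

With the last slot taken by T, it remains to arrange the other 5 letters (APTAT).
Those 5 letters have A appearing twice and T appearing twice, giving (5)!/(2!·2!) = 30.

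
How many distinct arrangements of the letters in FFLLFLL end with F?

15

With the last slot taken by F, it remains to arrange the other 6 letters (FLLFLL).
Those 6 letters have F appearing twice and L appearing 4 times, giving (6)!/(4!·2!) = 15.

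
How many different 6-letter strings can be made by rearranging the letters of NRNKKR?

90

NRNKKR has 6 letters with K appearing twice, N appearing twice, and R appearing twice.
So there are 6! / (2!·2!·2!) = 90 distinguishable arrangements.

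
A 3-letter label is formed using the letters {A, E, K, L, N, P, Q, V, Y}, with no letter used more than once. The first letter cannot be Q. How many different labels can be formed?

The first letter has 9−1 = 8 choices (anything except Q).
The remaining 2 letters are filled from the other 8 symbols without repetition: 8 × 7 = 56.
Total: 8 × 56 = 448.

448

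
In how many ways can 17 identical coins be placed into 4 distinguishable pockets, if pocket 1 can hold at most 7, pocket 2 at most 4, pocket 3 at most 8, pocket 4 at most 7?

Ignoring the caps, the number of non-negative solutions to x_1+…+x_4 = 17 is C(20,3) = 1140.
Subtract solutions that violate a single cap (substitute x_i' = x_i − (cap_i+1)): x_1 ≥ 8 gives C(12,3) = 220; x_2 ≥ 5 gives C(15,3) = 455; x_3 ≥ 9 gives C(11,3) = 165; x_4 ≥ 8 gives C(12,3) = 220. Together 1060.
Add back pairs where two caps are both exceeded: 35 + 1 + 4 + 20 + 35 + 1 = 96.
By inclusion–exclusion the count is 1140 − 1060 + 96 = 176.

176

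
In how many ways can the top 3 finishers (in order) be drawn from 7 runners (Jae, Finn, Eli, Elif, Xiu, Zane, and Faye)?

210

This is an ordered selection of 3 from 7: P(7,3).
That gives 7 × 6 × 5 = 210.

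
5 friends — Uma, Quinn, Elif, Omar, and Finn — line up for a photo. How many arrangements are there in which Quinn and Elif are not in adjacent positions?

There are 5! = 120 arrangements in all. If Quinn and Elif are adjacent, merging them into one block gives 2·(4)! = 48 arrangements.
So 120 − 48 = 72 arrangements keep them apart.

72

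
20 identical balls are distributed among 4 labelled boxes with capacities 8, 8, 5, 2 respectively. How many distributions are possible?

19

Without the upper bounds there are C(23,3) = 1771 ways to split 20 among 4 boxes.
Subtract solutions that violate a single cap (substitute x_i' = x_i − (cap_i+1)): x_1 ≥ 9 gives C(14,3) = 364; x_2 ≥ 9 gives C(14,3) = 364; x_3 ≥ 6 gives C(17,3) = 680; x_4 ≥ 3 gives C(20,3) = 1140. Together 2548.
Add back pairs where two caps are both exceeded: 10 + 56 + 165 + 56 + 165 + 364 = 816.
Subtract triples: 0 + 0 + 10 + 10 = 20.
By inclusion–exclusion the count is 1771 − 2548 + 816 − 20 = 19.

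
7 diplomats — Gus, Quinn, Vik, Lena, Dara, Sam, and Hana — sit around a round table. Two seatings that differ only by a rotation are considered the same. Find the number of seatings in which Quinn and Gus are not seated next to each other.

All circular seatings of 7 people number (6)! = 720.
Those with Quinn next to Gus: fuse the pair into one unit and seat 6 units around a circle — 2·(5)! = 240.
Subtracting, 720 − 240 = 480.

480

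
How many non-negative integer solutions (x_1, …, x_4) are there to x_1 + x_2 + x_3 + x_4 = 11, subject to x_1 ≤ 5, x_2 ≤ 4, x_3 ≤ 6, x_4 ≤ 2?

By stars and bars, unrestricted non-negative solutions to x_1+…+x_4 = 11 number C(11+3,3) = 364.
Subtract solutions that violate a single cap (substitute x_i' = x_i − (cap_i+1)): x_1 ≥ 6 gives C(8,3) = 56; x_2 ≥ 5 gives C(9,3) = 84; x_3 ≥ 7 gives C(7,3) = 35; x_4 ≥ 3 gives C(11,3) = 165. Together 340.
Add back pairs where two caps are both exceeded: 1 + 0 + 10 + 0 + 20 + 4 = 35.
By inclusion–exclusion the count is 364 − 340 + 35 = 59.

59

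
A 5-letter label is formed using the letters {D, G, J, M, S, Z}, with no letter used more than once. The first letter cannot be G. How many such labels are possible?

The first letter has 6−1 = 5 choices (anything except G).
The remaining 4 letters are filled from the other 5 symbols without repetition: 5 × 4 × 3 × 2 = 120.
Total: 5 × 120 = 600.

600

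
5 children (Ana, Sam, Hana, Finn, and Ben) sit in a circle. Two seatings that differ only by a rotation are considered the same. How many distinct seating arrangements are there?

24

Seat Ana anywhere (absorbing the rotational symmetry), then permute the other 4: (4)! = 24.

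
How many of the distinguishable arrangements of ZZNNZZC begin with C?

With the first slot taken by C, it remains to arrange the other 6 letters (ZZNNZZ).
Those 6 letters have N appearing twice and Z appearing 4 times, giving (6)!/(4!·2!) = 15.

15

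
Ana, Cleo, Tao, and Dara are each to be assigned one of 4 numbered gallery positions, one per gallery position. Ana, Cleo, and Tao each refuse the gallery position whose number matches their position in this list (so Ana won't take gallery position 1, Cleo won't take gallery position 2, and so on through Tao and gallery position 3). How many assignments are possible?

Let Aᵢ (for i ∈ {1, 2, 3}) be the placements that put person i in their forbidden gallery position. Any j of these fix j positions, leaving (4−j)! ways to fill the rest, and there are C(3,j) ways to pick which j.
By inclusion–exclusion, the number of valid placements is Σ_{j=0}^{3} (−1)^j C(3,j)·(4−j)!.
Computing: 24 − 18 + 6 − 1 = 11.

11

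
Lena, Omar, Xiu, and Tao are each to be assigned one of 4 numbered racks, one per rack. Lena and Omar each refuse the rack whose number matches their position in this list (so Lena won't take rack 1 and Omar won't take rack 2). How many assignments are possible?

14

Let Aᵢ (for i ∈ {1, 2}) be the placements that put person i in their forbidden rack. Any j of these fix j positions, leaving (4−j)! ways to fill the rest, and there are C(2,j) ways to pick which j.
By inclusion–exclusion, the number of valid placements is Σ_{j=0}^{2} (−1)^j C(2,j)·(4−j)!.
Computing: 24 − 12 + 2 = 14.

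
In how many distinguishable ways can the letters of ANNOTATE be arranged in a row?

ANNOTATE has 8 letters with A appearing twice, N appearing twice, and T appearing twice.
The number of distinct arrangements is 8!/(2!·2!·2!) = 40320/8 = 5040.

5040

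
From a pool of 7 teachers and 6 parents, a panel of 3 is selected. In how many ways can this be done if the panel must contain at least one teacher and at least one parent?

Unrestricted: C(13,3) = 286 ways to pick any 3 of the 13.
Selections missing a whole group: no teachers → C(6,3) = 20; no parents → C(7,3) = 35.
Both groups omitted at once is impossible, so 286 − 55 = 231.

231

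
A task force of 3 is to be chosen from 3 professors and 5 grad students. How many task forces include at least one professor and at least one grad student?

45

Unrestricted: C(8,3) = 56 ways to pick any 3 of the 8.
Selections missing a whole group: no professors → C(5,3) = 10; no grad students → C(3,3) = 1.
Both groups omitted at once is impossible, so 56 − 11 = 45.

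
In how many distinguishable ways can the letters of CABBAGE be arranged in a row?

The 7 letters of CABBAGE have repeats: A appearing twice and B appearing twice.
Dividing 7! = 5040 by 2!·2! = 4 for the repeated letters gives 1260.

1260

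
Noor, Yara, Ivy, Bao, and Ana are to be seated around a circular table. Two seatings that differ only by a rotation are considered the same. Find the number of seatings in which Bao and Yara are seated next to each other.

Glue Bao and Yara into a block (2 internal orders). Seating 4 units around a circle gives (3)! arrangements.
So 2 × (3)! = 2 × 6 = 12.

12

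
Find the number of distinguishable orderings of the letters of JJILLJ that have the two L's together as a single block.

Treat the 2 copies of L as a single block. The multiset to arrange is then {LL, I, J, J, J}, 5 items in all.
That gives (5)!/(3!) = 20 arrangements.

20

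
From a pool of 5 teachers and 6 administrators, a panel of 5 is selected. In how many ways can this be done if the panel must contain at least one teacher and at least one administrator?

455

With no constraint there are C(11,5) = 462 possible selections.
Subtract selections that omit an entire group: no teachers → C(6,5) = 6; no administrators → C(5,5) = 1.
Both groups omitted at once is impossible, so 462 − 7 = 455.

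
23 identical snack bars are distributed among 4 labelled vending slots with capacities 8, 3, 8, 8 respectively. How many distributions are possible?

By stars and bars, unrestricted non-negative solutions to x_1+…+x_4 = 23 number C(23+3,3) = 2600.
Subtract solutions that violate a single cap (substitute x_i' = x_i − (cap_i+1)): x_1 ≥ 9 gives C(17,3) = 680; x_2 ≥ 4 gives C(22,3) = 1540; x_3 ≥ 9 gives C(17,3) = 680; x_4 ≥ 9 gives C(17,3) = 680. Together 3580.
Add back pairs where two caps are both exceeded: 286 + 56 + 56 + 286 + 286 + 56 = 1026.
Subtract triples: 4 + 4 + 0 + 4 = 12.
By inclusion–exclusion the count is 2600 − 3580 + 1026 − 12 = 34.

34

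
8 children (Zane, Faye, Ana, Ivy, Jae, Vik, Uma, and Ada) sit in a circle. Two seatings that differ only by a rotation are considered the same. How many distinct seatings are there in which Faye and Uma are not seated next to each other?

Without the restriction there are (7)! = 5040 seatings.
Seatings with Faye beside Uma: treat them as a block with 2 internal orders, giving 2 × (6)! = 1440.
Subtracting, 5040 − 1440 = 3600.

3600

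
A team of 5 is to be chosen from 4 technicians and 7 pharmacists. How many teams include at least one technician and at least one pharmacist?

With no constraint there are C(11,5) = 462 possible selections.
Selections missing a whole group: no technicians → C(7,5) = 21; no pharmacists → C(4,5) = 0.
Both groups omitted at once is impossible, so 462 − 21 = 441.

441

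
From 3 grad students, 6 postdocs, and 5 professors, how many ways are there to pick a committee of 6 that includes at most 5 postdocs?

3002

Split by how many postdocs are chosen (0 through 5).
Sum: C(6,0)·C(8,6) + C(6,1)·C(8,5) + C(6,2)·C(8,4) + C(6,3)·C(8,3) + C(6,4)·C(8,2) + C(6,5)·C(8,1) = 28 + 336 + 1050 + 1120 + 420 + 48 = 3002.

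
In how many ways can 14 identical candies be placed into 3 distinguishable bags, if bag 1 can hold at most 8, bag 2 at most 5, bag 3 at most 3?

By stars and bars, unrestricted non-negative solutions to x_1+…+x_3 = 14 number C(14+2,2) = 120.
Subtract solutions that violate a single cap (substitute x_i' = x_i − (cap_i+1)): x_1 ≥ 9 gives C(7,2) = 21; x_2 ≥ 6 gives C(10,2) = 45; x_3 ≥ 4 gives C(12,2) = 66. Together 132.
Add back pairs where two caps are both exceeded: 0 + 3 + 15 = 18.
By inclusion–exclusion the count is 120 − 132 + 18 = 6.

6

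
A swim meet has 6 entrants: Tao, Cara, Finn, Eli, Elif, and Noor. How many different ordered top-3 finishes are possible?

120

There are 6 choices for 1st place, 5 for 2nd, and 4 for 3rd.
That gives 6 × 5 × 4 = 120.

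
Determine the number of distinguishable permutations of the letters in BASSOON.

Letter multiplicities in BASSOON: A×1, B×1, N×1, O×2, S×2.
The number of distinct arrangements is 7!/(2!·2!) = 5040/4 = 1260.

1260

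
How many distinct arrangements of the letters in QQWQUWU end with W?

60

With the last slot taken by W, it remains to arrange the other 6 letters (QQQUWU).
Those 6 letters have Q appearing 3 times and U appearing twice, giving (6)!/(3!·2!) = 60.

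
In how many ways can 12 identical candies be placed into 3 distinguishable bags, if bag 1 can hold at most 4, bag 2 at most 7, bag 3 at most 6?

Ignoring the caps, the number of non-negative solutions to x_1+…+x_3 = 12 is C(14,2) = 91.
Subtract solutions that violate a single cap (substitute x_i' = x_i − (cap_i+1)): x_1 ≥ 5 gives C(9,2) = 36; x_2 ≥ 8 gives C(6,2) = 15; x_3 ≥ 7 gives C(7,2) = 21. Together 72.
Add back pairs where two caps are both exceeded: 0 + 1 + 0 = 1.
By inclusion–exclusion the count is 91 − 72 + 1 = 20.

20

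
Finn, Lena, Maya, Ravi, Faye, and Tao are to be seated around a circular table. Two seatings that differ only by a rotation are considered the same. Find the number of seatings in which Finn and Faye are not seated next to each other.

Without the restriction there are (5)! = 120 seatings.
Seatings with Finn beside Faye: treat them as a block with 2 internal orders, giving 2 × (4)! = 48.
Subtracting, 120 − 48 = 72.

72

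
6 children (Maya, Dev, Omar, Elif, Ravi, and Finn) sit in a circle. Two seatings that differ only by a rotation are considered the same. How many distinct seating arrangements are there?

Fix one person's seat to break rotational symmetry; the remaining 5 people can be arranged in (5)! = 120 ways.

120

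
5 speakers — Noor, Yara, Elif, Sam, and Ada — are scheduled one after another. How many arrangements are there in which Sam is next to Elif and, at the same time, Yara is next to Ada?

Treat {Sam,Elif} as one block (2 orders) and {Yara,Ada} as another (2 orders).
That leaves 3 units to arrange: 2 × 2 × 3! = 4 × 6 = 24.

24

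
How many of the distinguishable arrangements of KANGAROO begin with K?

With the first slot taken by K, it remains to arrange the other 7 letters (ANGAROO).
Those 7 letters have A appearing twice and O appearing twice, giving (7)!/(2!·2!) = 1260.

1260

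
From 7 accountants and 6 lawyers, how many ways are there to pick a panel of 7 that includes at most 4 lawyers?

Split by how many lawyers are chosen (0 through 4).
Sum: C(6,0)·C(7,7) + C(6,1)·C(7,6) + C(6,2)·C(7,5) + C(6,3)·C(7,4) + C(6,4)·C(7,3) = 1 + 42 + 315 + 700 + 525 = 1583.

1583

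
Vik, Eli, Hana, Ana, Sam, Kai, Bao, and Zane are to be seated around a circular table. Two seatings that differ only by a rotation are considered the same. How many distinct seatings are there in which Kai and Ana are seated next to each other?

Treat {Kai, Ana} as one unit (2 internal orders) and seat the resulting 7 units around the table: (6)! circular arrangements.
So 2 × (6)! = 2 × 720 = 1440.

1440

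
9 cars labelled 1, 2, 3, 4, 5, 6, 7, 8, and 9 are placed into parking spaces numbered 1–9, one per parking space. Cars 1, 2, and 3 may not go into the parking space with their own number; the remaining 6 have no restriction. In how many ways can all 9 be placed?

Let Aᵢ (for i ∈ {1, 2, 3}) be the placements that put car i in its forbidden parking space. Any j of these fix j positions, leaving (9−j)! ways to fill the rest, and there are C(3,j) ways to pick which j.
By inclusion–exclusion, the number of valid placements is Σ_{j=0}^{3} (−1)^j C(3,j)·(9−j)!.
Computing: 362880 − 120960 + 15120 − 720 = 256320.

256320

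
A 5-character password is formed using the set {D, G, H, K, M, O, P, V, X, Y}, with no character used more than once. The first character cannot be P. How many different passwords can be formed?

The first character has 10−1 = 9 choices (anything except P).
The remaining 4 characters are filled from the other 9 symbols without repetition: 9 × 8 × 7 × 6 = 3024.
Total: 9 × 3024 = 27216.

27216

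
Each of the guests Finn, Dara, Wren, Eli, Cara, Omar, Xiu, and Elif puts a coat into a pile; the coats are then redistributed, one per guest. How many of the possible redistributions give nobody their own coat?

14833

Let Aᵢ be the assignments in which guest i gets their own coat. We want the size of the complement of A₁∪…∪A_8.
By inclusion–exclusion this is Σ_{j=0}^{8} (−1)^j C(8,j)·(8−j)!.
Computing: 40320 − 40320 + 20160 − 6720 + 1680 − 336 + 56 − 8 + 1 = 14833.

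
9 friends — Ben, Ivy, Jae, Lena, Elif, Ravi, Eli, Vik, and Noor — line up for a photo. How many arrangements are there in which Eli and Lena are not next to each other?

282240

There are 9! = 362880 arrangements in all. If Eli and Lena are adjacent, merging them into one block gives 2·(8)! = 80640 arrangements.
So 362880 − 80640 = 282240 arrangements keep them apart.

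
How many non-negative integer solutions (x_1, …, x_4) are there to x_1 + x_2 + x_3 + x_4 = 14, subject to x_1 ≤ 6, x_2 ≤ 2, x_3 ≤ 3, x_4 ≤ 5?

Without the upper bounds there are C(17,3) = 680 ways to split 14 among 4 variables.
Subtract solutions that violate a single cap (substitute x_i' = x_i − (cap_i+1)): x_1 ≥ 7 gives C(10,3) = 120; x_2 ≥ 3 gives C(14,3) = 364; x_3 ≥ 4 gives C(13,3) = 286; x_4 ≥ 6 gives C(11,3) = 165. Together 935.
Add back pairs where two caps are both exceeded: 35 + 20 + 4 + 120 + 56 + 35 = 270.
Subtract triples: 1 + 0 + 0 + 4 = 5.
By inclusion–exclusion the count is 680 − 935 + 270 − 5 = 10.

10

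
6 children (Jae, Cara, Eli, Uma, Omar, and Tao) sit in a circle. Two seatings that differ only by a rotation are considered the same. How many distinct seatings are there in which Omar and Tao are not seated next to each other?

Without the restriction there are (5)! = 120 seatings.
Those with Omar next to Tao: fuse the pair into one unit and seat 5 units around a circle — 2·(4)! = 48.
Subtracting, 120 − 48 = 72.

72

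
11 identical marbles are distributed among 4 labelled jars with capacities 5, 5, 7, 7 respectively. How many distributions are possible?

212

Ignoring the caps, the number of non-negative solutions to x_1+…+x_4 = 11 is C(14,3) = 364.
Subtract solutions that violate a single cap (substitute x_i' = x_i − (cap_i+1)): x_1 ≥ 6 gives C(8,3) = 56; x_2 ≥ 6 gives C(8,3) = 56; x_3 ≥ 8 gives C(6,3) = 20; x_4 ≥ 8 gives C(6,3) = 20. Together 152.
No two caps can be exceeded simultaneously, so the pair terms are all 0.
By inclusion–exclusion the count is 364 − 152 + 0 = 212.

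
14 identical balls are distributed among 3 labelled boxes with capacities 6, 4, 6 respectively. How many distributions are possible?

6

Without the upper bounds there are C(16,2) = 120 ways to split 14 among 3 boxes.
Subtract solutions that violate a single cap (substitute x_i' = x_i − (cap_i+1)): x_1 ≥ 7 gives C(9,2) = 36; x_2 ≥ 5 gives C(11,2) = 55; x_3 ≥ 7 gives C(9,2) = 36. Together 127.
Add back pairs where two caps are both exceeded: 6 + 1 + 6 = 13.
By inclusion–exclusion the count is 120 − 127 + 13 = 6.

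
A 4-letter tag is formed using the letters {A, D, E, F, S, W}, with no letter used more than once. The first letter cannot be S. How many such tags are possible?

300

The first letter has 6−1 = 5 choices (anything except S).
The remaining 3 letters are filled from the other 5 symbols without repetition: 5 × 4 × 3 = 60.
Total: 5 × 60 = 300.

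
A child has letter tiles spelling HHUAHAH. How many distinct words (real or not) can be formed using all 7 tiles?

Letter multiplicities in HHUAHAH: A×2, H×4, U×1.
So there are 7! / (4!·2!) = 105 distinguishable arrangements.

105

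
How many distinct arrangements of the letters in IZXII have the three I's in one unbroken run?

6

Treat the 3 copies of I as a single block. The multiset to arrange is then {III, X, Z}, 3 items in all.
All 3 items are distinct, so there are (3)! = 6 arrangements.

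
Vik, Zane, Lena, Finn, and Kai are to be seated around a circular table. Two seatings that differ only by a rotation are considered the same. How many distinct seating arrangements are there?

24

Fix one person's seat to break rotational symmetry; the remaining 4 people can be arranged in (4)! = 24 ways.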